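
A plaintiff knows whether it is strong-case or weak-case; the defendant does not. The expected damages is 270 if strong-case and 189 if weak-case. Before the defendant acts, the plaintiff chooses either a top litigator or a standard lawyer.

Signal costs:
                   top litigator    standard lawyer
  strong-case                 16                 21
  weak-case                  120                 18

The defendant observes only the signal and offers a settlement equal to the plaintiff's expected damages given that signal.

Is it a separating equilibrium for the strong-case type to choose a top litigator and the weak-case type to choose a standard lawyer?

If types separate, top litigator earns payment 270 and standard lawyer earns 189.
Strong-case: top litigator gives 270 − 16 = 254; standard lawyer gives 189 − 21 = 168. No deviation. ✓
Weak-case: standard lawyer gives 189 − 18 = 171; top litigator gives 270 − 120 = 150. No deviation. ✓
Both incentive constraints hold.

Yes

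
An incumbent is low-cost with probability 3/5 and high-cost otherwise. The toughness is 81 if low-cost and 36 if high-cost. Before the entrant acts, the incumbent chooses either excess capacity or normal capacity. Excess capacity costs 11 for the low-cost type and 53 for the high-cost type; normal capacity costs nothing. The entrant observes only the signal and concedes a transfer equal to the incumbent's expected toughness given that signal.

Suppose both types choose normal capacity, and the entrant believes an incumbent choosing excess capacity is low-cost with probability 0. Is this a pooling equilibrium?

On the equilibrium path (normal capacity) the entrant holds the prior 3/5 and pays 3/5·81 + 2/5·36 = 63. Off-path (excess capacity) belief 0 gives 0·81 + 1·36 = 36.
Low-cost: normal capacity gives 63 − 0 = 63; excess capacity gives 36 − 11 = 25. Stays. ✓
High-cost: normal capacity gives 63 − 0 = 63; excess capacity gives 36 − 53 = -17. Stays. ✓
Beliefs are Bayes-consistent on-path and both types best-respond.

Yes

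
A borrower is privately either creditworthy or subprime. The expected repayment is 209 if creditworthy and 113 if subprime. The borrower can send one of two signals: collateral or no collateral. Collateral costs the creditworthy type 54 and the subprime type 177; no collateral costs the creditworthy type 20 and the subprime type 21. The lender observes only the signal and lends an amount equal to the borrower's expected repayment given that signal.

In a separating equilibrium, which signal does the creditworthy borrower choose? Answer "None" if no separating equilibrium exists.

collateral

Try creditworthy → collateral, subprime → no collateral:
  Under separation the lender infers type exactly: collateral → creditworthy (pays 209), no collateral → subprime (pays 113).
  Creditworthy: collateral gives 209 − 54 = 155; no collateral gives 113 − 20 = 93. No deviation. ✓
  Subprime: no collateral gives 113 − 21 = 92; collateral gives 209 − 177 = 32. No deviation. ✓
Both hold — the creditworthy type sends collateral.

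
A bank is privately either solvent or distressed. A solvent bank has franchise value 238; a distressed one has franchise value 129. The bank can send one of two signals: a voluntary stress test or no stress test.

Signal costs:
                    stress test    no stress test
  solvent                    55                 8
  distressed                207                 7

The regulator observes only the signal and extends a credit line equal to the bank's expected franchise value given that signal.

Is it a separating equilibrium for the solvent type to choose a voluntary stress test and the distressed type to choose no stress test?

Yes

If types separate, stress test earns payment 238 and no stress test earns 129.
Solvent: stress test gives 238 − 55 = 183; no stress test gives 129 − 8 = 121. No deviation. ✓
Distressed: no stress test gives 129 − 7 = 122; stress test gives 238 − 207 = 31. No deviation. ✓
Neither type gains from mimicking the other.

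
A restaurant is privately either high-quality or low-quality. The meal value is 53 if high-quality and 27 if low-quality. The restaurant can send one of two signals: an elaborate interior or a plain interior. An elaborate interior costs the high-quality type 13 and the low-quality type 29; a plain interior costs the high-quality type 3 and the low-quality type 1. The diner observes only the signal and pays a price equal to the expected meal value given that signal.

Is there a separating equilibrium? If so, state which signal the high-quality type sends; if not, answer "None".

elaborate interior

Try high-quality → elaborate interior, low-quality → plain interior:
  If types separate, elaborate interior earns payment 53 and plain interior earns 27.
  High-quality: elaborate interior gives 53 − 13 = 40; plain interior gives 27 − 3 = 24. No deviation. ✓
  Low-quality: plain interior gives 27 − 1 = 26; elaborate interior gives 53 − 29 = 24. No deviation. ✓
Both hold — the high-quality type sends elaborate interior.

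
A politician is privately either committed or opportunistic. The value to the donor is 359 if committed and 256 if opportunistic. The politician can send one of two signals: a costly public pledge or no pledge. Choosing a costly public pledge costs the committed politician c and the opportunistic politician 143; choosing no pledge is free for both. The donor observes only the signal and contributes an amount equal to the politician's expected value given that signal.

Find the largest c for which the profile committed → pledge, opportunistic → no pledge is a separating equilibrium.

Under separation: pledge → committed (pays 359); no pledge → opportunistic (pays 256).
Opportunistic: 256 − 0 = 256 ≥ 359 − 143 = 216. Holds regardless of c. ✓
Committed: 359 − c ≥ 256 − 0, so c ≤ 359 − 256 = 103.

103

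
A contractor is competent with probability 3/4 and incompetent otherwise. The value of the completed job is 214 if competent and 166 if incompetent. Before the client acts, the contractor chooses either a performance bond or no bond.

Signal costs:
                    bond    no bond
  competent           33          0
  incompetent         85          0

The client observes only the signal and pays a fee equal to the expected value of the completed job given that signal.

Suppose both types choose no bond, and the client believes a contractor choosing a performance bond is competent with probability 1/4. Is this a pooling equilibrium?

At the pooled signal (no bond) the client holds the prior 3/4 and pays 3/4·214 + 1/4·166 = 202. Off-path (bond) belief 1/4 gives 1/4·214 + 3/4·166 = 178.
Competent: no bond gives 202 − 0 = 202; bond gives 178 − 33 = 145. Stays. ✓
Incompetent: no bond gives 202 − 0 = 202; bond gives 178 − 85 = 93. Stays. ✓

Yes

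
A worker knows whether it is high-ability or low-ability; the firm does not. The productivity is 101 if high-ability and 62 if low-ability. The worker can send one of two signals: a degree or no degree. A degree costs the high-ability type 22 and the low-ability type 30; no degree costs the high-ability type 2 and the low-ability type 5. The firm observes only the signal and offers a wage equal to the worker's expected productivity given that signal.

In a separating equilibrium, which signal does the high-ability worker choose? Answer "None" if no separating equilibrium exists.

None

Try high-ability → degree, low-ability → no degree:
  Under separation the firm infers type exactly: degree → high-ability (pays 101), no degree → low-ability (pays 62).
  High-ability: degree gives 101 − 22 = 79; no degree gives 62 − 2 = 60. No deviation. ✓
  Low-ability: no degree gives 62 − 5 = 57; degree gives 101 − 30 = 71. Would deviate. ✗
Try high-ability → no degree, low-ability → degree:
  Under separation the firm infers type exactly: no degree → high-ability (pays 101), degree → low-ability (pays 62).
  High-ability: no degree gives 101 − 2 = 99; degree gives 62 − 22 = 40. No deviation. ✓
  Low-ability: degree gives 62 − 30 = 32; no degree gives 101 − 5 = 96. Would deviate. ✗
Neither assignment is incentive-compatible.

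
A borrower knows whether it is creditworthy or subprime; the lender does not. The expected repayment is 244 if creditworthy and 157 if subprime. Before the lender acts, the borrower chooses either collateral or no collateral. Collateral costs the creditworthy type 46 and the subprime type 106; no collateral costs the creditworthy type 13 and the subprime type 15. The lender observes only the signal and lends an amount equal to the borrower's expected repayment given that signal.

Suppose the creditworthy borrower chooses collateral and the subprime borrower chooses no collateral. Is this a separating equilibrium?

Yes

If types separate, collateral earns payment 244 and no collateral earns 157.
Creditworthy: collateral gives 244 − 46 = 198; no collateral gives 157 − 13 = 144. No deviation. ✓
Subprime: no collateral gives 157 − 15 = 142; collateral gives 244 − 106 = 138. No deviation. ✓
Neither type gains from mimicking the other.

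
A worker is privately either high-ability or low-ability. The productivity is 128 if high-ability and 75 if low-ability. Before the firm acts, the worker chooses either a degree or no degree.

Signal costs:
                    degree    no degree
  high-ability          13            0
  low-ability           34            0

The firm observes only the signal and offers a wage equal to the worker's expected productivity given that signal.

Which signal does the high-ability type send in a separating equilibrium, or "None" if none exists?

Try high-ability → degree, low-ability → no degree:
  If types separate, degree earns payment 128 and no degree earns 75.
  High-ability: degree gives 128 − 13 = 115; no degree gives 75 − 0 = 75. No deviation. ✓
  Low-ability: no degree gives 75 − 0 = 75; degree gives 128 − 34 = 94. Would deviate. ✗
Try high-ability → no degree, low-ability → degree:
  If types separate, no degree earns payment 128 and degree earns 75.
  High-ability: no degree gives 128 − 0 = 128; degree gives 75 − 13 = 62. No deviation. ✓
  Low-ability: degree gives 75 − 34 = 41; no degree gives 128 − 0 = 128. Would deviate. ✗
Neither assignment is incentive-compatible.

None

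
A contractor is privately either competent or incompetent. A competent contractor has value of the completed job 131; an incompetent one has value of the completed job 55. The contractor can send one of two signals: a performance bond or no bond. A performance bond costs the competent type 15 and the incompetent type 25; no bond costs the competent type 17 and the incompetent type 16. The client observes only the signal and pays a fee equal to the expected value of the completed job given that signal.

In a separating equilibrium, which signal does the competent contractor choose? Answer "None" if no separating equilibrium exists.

Try competent → bond, incompetent → no bond:
  Under separation the client infers type exactly: bond → competent (pays 131), no bond → incompetent (pays 55).
  Competent: bond gives 131 − 15 = 116; no bond gives 55 − 17 = 38. No deviation. ✓
  Incompetent: no bond gives 55 − 16 = 39; bond gives 131 − 25 = 106. Would deviate. ✗
Try competent → no bond, incompetent → bond:
  Under separation the client infers type exactly: no bond → competent (pays 131), bond → incompetent (pays 55).
  Competent: no bond gives 131 − 17 = 114; bond gives 55 − 15 = 40. No deviation. ✓
  Incompetent: bond gives 55 − 25 = 30; no bond gives 131 − 16 = 115. Would deviate. ✗
Neither assignment is incentive-compatible.

None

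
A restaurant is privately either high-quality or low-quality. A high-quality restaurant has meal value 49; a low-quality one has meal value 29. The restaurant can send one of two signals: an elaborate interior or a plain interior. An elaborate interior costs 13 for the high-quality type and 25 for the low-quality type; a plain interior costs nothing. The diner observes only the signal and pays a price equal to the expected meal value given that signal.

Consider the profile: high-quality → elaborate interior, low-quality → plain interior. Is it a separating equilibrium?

If types separate, elaborate interior earns payment 49 and plain interior earns 29.
High-quality: elaborate interior gives 49 − 13 = 36; plain interior gives 29 − 0 = 29. No deviation. ✓
Low-quality: plain interior gives 29 − 0 = 29; elaborate interior gives 49 − 25 = 24. No deviation. ✓
Neither type gains from mimicking the other.

Yes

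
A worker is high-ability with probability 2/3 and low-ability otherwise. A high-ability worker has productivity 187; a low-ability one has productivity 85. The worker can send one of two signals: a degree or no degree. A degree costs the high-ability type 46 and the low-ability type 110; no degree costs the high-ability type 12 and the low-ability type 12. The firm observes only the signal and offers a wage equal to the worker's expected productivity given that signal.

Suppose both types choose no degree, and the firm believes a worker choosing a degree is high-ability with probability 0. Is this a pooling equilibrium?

Yes

At the pooled signal (no degree) the firm holds the prior 2/3 and pays 2/3·187 + 1/3·85 = 153. Off-path (degree) belief 0 gives 0·187 + 1·85 = 85.
High-ability: no degree gives 153 − 12 = 141; degree gives 85 − 46 = 39. Stays. ✓
Low-ability: no degree gives 153 − 12 = 141; degree gives 85 − 110 = -25. Stays. ✓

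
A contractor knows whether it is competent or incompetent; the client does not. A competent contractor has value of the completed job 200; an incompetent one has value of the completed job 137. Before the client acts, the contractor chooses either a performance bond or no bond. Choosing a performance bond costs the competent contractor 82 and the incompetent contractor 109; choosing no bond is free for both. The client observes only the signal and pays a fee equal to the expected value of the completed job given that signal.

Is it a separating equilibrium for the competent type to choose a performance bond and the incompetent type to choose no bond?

Under separation the client infers type exactly: bond → competent (pays 200), no bond → incompetent (pays 137).
Competent: bond gives 200 − 82 = 118; no bond gives 137 − 0 = 137. Would deviate. ✗
Incompetent: no bond gives 137 − 0 = 137; bond gives 200 − 109 = 91. No deviation. ✓

No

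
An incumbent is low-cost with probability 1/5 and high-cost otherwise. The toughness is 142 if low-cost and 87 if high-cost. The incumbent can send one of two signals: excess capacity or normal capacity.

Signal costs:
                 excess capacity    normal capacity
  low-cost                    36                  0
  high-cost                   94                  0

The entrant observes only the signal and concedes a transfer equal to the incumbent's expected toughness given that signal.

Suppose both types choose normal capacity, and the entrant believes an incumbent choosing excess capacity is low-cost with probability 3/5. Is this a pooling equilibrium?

On the equilibrium path (normal capacity) the entrant holds the prior 1/5 and pays 1/5·142 + 4/5·87 = 98. Off-path (excess capacity) belief 3/5 gives 3/5·142 + 2/5·87 = 120.
Low-cost: normal capacity gives 98 − 0 = 98; excess capacity gives 120 − 36 = 84. Stays. ✓
High-cost: normal capacity gives 98 − 0 = 98; excess capacity gives 120 − 94 = 26. Stays. ✓
Beliefs are Bayes-consistent on-path and both types best-respond.

Yes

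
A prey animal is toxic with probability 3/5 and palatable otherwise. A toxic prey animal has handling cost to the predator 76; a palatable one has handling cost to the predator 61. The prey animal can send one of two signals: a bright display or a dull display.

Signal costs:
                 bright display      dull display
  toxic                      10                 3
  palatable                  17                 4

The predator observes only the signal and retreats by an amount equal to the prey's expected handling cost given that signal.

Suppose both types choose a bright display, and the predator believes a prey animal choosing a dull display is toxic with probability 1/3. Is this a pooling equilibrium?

No

At the pooled signal (bright display) the predator holds the prior 3/5 and pays 3/5·76 + 2/5·61 = 70. Off-path (dull display) belief 1/3 gives 1/3·76 + 2/3·61 = 66.
Toxic: bright display gives 70 − 10 = 60; dull display gives 66 − 3 = 63. Deviates. ✗
Palatable: bright display gives 70 − 17 = 53; dull display gives 66 − 4 = 62. Deviates. ✗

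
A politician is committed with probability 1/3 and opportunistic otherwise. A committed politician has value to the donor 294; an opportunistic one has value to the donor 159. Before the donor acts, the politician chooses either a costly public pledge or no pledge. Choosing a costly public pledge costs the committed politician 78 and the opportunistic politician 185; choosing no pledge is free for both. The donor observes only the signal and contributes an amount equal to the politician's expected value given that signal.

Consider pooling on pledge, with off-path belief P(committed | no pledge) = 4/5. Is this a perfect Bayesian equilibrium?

At the pooled signal (pledge) the donor holds the prior 1/3 and pays 1/3·294 + 2/3·159 = 204. Off-path (no pledge) belief 4/5 gives 4/5·294 + 1/5·159 = 267.
Committed: pledge gives 204 − 78 = 126; no pledge gives 267 − 0 = 267. Deviates. ✗
Opportunistic: pledge gives 204 − 185 = 19; no pledge gives 267 − 0 = 267. Deviates. ✗

No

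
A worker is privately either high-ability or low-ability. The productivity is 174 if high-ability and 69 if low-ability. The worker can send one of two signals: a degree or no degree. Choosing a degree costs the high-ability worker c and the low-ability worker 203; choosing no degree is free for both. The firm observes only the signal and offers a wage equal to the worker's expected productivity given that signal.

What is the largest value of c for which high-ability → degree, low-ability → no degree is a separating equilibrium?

105

Under separation: degree → high-ability (pays 174); no degree → low-ability (pays 69).
Low-ability: 69 − 0 = 69 ≥ 174 − 203 = -29. Holds regardless of c. ✓
High-ability: 174 − c ≥ 69 − 0, so c ≤ 174 − 69 = 105.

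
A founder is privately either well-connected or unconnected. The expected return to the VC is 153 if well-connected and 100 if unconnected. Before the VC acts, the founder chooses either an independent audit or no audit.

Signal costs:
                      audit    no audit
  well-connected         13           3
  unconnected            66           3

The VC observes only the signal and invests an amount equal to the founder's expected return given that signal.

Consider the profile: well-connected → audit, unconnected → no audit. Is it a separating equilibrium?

If types separate, audit earns payment 153 and no audit earns 100.
Well-connected: audit gives 153 − 13 = 140; no audit gives 100 − 3 = 97. No deviation. ✓
Unconnected: no audit gives 100 − 3 = 97; audit gives 153 − 66 = 87. No deviation. ✓
Neither type gains from mimicking the other.

Yes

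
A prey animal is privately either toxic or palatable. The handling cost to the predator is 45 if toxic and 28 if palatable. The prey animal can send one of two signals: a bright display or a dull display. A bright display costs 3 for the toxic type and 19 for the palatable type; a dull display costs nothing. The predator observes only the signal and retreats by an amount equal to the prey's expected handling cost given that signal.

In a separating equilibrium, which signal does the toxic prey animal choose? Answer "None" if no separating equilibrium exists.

Try toxic → bright display, palatable → dull display:
  If types separate, bright display earns payment 45 and dull display earns 28.
  Toxic: bright display gives 45 − 3 = 42; dull display gives 28 − 0 = 28. No deviation. ✓
  Palatable: dull display gives 28 − 0 = 28; bright display gives 45 − 19 = 26. No deviation. ✓
Both hold — the toxic type sends bright display.

bright display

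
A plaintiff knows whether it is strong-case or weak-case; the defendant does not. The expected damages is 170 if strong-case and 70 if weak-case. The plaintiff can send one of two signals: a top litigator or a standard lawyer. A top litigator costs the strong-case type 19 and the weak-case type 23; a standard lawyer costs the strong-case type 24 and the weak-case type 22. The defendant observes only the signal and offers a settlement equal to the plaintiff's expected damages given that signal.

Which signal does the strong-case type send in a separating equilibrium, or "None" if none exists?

Try strong-case → top litigator, weak-case → standard lawyer:
  Under separation the defendant infers type exactly: top litigator → strong-case (pays 170), standard lawyer → weak-case (pays 70).
  Strong-case: top litigator gives 170 − 19 = 151; standard lawyer gives 70 − 24 = 46. No deviation. ✓
  Weak-case: standard lawyer gives 70 − 22 = 48; top litigator gives 170 − 23 = 147. Would deviate. ✗
Try strong-case → standard lawyer, weak-case → top litigator:
  Under separation the defendant infers type exactly: standard lawyer → strong-case (pays 170), top litigator → weak-case (pays 70).
  Strong-case: standard lawyer gives 170 − 24 = 146; top litigator gives 70 − 19 = 51. No deviation. ✓
  Weak-case: top litigator gives 70 − 23 = 47; standard lawyer gives 170 − 22 = 148. Would deviate. ✗
Neither assignment is incentive-compatible.

None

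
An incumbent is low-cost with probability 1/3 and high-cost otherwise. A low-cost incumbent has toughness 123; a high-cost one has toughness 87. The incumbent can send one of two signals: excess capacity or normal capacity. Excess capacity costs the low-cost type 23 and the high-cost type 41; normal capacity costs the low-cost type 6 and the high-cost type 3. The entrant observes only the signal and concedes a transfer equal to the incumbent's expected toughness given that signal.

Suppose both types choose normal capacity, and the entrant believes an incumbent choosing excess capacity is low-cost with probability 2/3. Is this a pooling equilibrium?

At the pooled signal (normal capacity) the entrant holds the prior 1/3 and pays 1/3·123 + 2/3·87 = 99. Off-path (excess capacity) belief 2/3 gives 2/3·123 + 1/3·87 = 111.
Low-cost: normal capacity gives 99 − 6 = 93; excess capacity gives 111 − 23 = 88. Stays. ✓
High-cost: normal capacity gives 99 − 3 = 96; excess capacity gives 111 − 41 = 70. Stays. ✓

Yes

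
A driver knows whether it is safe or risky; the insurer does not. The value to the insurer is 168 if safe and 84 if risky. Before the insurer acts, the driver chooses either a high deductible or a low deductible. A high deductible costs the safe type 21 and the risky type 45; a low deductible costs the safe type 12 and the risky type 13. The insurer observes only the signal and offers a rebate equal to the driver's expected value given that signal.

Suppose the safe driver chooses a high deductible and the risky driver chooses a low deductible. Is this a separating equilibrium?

If types separate, high deductible earns payment 168 and low deductible earns 84.
Safe: high deductible gives 168 − 21 = 147; low deductible gives 84 − 12 = 72. No deviation. ✓
Risky: low deductible gives 84 − 13 = 71; high deductible gives 168 − 45 = 123. Would deviate. ✗

No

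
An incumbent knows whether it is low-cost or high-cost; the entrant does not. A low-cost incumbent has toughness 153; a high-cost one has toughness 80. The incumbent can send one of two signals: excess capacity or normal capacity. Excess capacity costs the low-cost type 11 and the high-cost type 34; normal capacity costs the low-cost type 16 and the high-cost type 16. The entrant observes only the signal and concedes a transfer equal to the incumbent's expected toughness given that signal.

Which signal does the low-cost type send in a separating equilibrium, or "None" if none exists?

Try low-cost → excess capacity, high-cost → normal capacity:
  If types separate, excess capacity earns payment 153 and normal capacity earns 80.
  Low-cost: excess capacity gives 153 − 11 = 142; normal capacity gives 80 − 16 = 64. No deviation. ✓
  High-cost: normal capacity gives 80 − 16 = 64; excess capacity gives 153 − 34 = 119. Would deviate. ✗
Try low-cost → normal capacity, high-cost → excess capacity:
  If types separate, normal capacity earns payment 153 and excess capacity earns 80.
  Low-cost: normal capacity gives 153 − 16 = 137; excess capacity gives 80 − 11 = 69. No deviation. ✓
  High-cost: excess capacity gives 80 − 34 = 46; normal capacity gives 153 − 16 = 137. Would deviate. ✗
Neither assignment is incentive-compatible.

None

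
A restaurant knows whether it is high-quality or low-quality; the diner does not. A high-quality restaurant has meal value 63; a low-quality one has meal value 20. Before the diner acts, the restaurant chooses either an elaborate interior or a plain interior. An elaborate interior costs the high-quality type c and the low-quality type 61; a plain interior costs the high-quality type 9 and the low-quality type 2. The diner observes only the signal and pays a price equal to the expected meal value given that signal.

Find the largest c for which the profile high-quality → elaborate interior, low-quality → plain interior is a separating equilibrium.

Under separation: elaborate interior → high-quality (pays 63); plain interior → low-quality (pays 20).
Low-quality: 20 − 2 = 18 ≥ 63 − 61 = 2. Holds regardless of c. ✓
High-quality: 63 − c ≥ 20 − 9, so c ≤ 63 − 11 = 52.

52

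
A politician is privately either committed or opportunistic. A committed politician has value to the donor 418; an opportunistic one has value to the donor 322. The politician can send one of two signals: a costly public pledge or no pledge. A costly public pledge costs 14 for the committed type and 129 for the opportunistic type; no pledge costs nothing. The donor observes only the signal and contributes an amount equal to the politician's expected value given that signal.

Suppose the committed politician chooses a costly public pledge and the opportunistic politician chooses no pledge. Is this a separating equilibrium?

If types separate, pledge earns payment 418 and no pledge earns 322.
Committed: pledge gives 418 − 14 = 404; no pledge gives 322 − 0 = 322. No deviation. ✓
Opportunistic: no pledge gives 322 − 0 = 322; pledge gives 418 − 129 = 289. No deviation. ✓
Neither type gains from mimicking the other.

Yes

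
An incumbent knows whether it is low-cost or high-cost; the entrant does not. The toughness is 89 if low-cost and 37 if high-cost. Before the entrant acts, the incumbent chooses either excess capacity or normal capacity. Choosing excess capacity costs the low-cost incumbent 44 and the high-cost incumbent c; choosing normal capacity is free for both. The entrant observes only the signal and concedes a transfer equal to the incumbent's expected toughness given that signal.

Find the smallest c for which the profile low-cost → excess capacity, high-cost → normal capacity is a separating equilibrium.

52

Under separation: excess capacity → low-cost (pays 89); normal capacity → high-cost (pays 37).
Low-cost: 89 − 44 = 45 ≥ 37 − 0 = 37. Holds regardless of c. ✓
High-cost: 37 − 0 ≥ 89 − c, so c ≥ 89 − 37 = 52.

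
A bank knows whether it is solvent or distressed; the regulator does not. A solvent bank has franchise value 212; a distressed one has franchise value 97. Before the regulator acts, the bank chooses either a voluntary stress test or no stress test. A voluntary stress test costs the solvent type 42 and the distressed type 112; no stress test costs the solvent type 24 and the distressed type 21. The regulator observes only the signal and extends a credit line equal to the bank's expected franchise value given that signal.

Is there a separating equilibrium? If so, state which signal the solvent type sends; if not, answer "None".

Try solvent → stress test, distressed → no stress test:
  Under separation the regulator infers type exactly: stress test → solvent (pays 212), no stress test → distressed (pays 97).
  Solvent: stress test gives 212 − 42 = 170; no stress test gives 97 − 24 = 73. No deviation. ✓
  Distressed: no stress test gives 97 − 21 = 76; stress test gives 212 − 112 = 100. Would deviate. ✗
Try solvent → no stress test, distressed → stress test:
  Under separation the regulator infers type exactly: no stress test → solvent (pays 212), stress test → distressed (pays 97).
  Solvent: no stress test gives 212 − 24 = 188; stress test gives 97 − 42 = 55. No deviation. ✓
  Distressed: stress test gives 97 − 112 = -15; no stress test gives 212 − 21 = 191. Would deviate. ✗
Neither assignment is incentive-compatible.

None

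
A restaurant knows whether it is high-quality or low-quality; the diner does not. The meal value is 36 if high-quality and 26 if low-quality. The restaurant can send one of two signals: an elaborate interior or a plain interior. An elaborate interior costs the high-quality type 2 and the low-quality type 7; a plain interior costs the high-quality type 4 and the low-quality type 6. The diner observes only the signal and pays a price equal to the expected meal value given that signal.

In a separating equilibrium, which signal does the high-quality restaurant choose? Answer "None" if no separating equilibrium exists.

None

Try high-quality → elaborate interior, low-quality → plain interior:
  Under separation the diner infers type exactly: elaborate interior → high-quality (pays 36), plain interior → low-quality (pays 26).
  High-quality: elaborate interior gives 36 − 2 = 34; plain interior gives 26 − 4 = 22. No deviation. ✓
  Low-quality: plain interior gives 26 − 6 = 20; elaborate interior gives 36 − 7 = 29. Would deviate. ✗
Try high-quality → plain interior, low-quality → elaborate interior:
  Under separation the diner infers type exactly: plain interior → high-quality (pays 36), elaborate interior → low-quality (pays 26).
  High-quality: plain interior gives 36 − 4 = 32; elaborate interior gives 26 − 2 = 24. No deviation. ✓
  Low-quality: elaborate interior gives 26 − 7 = 19; plain interior gives 36 − 6 = 30. Would deviate. ✗
Neither assignment is incentive-compatible.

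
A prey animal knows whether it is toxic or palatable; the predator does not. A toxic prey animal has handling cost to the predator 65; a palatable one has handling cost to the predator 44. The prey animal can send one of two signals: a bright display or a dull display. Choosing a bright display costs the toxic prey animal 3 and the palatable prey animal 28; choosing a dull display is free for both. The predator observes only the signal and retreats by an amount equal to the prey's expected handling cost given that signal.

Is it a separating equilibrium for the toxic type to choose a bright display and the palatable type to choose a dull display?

If types separate, bright display earns payment 65 and dull display earns 44.
Toxic: bright display gives 65 − 3 = 62; dull display gives 44 − 0 = 44. No deviation. ✓
Palatable: dull display gives 44 − 0 = 44; bright display gives 65 − 28 = 37. No deviation. ✓
Both incentive constraints hold.

Yes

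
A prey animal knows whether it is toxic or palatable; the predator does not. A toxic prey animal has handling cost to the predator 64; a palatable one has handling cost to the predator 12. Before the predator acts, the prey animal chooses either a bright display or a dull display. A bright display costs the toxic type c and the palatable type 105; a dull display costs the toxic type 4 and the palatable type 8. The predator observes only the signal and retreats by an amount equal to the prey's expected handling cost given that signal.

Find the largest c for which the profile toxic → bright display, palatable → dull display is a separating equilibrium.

56

Under separation: bright display → toxic (pays 64); dull display → palatable (pays 12).
Palatable: 12 − 8 = 4 ≥ 64 − 105 = -41. Holds regardless of c. ✓
Toxic: 64 − c ≥ 12 − 4, so c ≤ 64 − 8 = 56.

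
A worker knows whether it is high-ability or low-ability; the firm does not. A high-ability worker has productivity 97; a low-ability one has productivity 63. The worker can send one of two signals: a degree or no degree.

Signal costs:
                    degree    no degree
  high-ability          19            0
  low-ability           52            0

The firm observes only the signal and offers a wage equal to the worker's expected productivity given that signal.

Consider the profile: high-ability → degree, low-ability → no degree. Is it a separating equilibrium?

Yes

If types separate, degree earns payment 97 and no degree earns 63.
High-ability: degree gives 97 − 19 = 78; no degree gives 63 − 0 = 63. No deviation. ✓
Low-ability: no degree gives 63 − 0 = 63; degree gives 97 − 52 = 45. No deviation. ✓
Neither type gains from mimicking the other.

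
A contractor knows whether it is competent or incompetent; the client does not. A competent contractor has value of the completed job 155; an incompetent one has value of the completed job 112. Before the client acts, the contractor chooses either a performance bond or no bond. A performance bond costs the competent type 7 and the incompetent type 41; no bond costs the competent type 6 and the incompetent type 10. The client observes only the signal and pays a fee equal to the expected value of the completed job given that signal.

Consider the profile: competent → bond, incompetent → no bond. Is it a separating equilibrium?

If types separate, bond earns payment 155 and no bond earns 112.
Competent: bond gives 155 − 7 = 148; no bond gives 112 − 6 = 106. No deviation. ✓
Incompetent: no bond gives 112 − 10 = 102; bond gives 155 − 41 = 114. Would deviate. ✗

No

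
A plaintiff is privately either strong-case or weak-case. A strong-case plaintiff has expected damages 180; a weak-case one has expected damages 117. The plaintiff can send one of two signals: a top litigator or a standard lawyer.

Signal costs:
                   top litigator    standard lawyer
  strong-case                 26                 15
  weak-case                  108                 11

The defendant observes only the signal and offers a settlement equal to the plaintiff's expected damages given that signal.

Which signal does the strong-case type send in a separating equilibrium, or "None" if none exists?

Try strong-case → top litigator, weak-case → standard lawyer:
  If types separate, top litigator earns payment 180 and standard lawyer earns 117.
  Strong-case: top litigator gives 180 − 26 = 154; standard lawyer gives 117 − 15 = 102. No deviation. ✓
  Weak-case: standard lawyer gives 117 − 11 = 106; top litigator gives 180 − 108 = 72. No deviation. ✓
Both hold — the strong-case type sends top litigator.

top litigator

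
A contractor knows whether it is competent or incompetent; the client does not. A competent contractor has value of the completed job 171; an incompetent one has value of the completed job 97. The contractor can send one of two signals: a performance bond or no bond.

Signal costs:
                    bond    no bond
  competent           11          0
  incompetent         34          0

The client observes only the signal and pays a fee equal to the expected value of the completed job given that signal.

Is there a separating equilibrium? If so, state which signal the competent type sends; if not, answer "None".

None

Try competent → bond, incompetent → no bond:
  Under separation the client infers type exactly: bond → competent (pays 171), no bond → incompetent (pays 97).
  Competent: bond gives 171 − 11 = 160; no bond gives 97 − 0 = 97. No deviation. ✓
  Incompetent: no bond gives 97 − 0 = 97; bond gives 171 − 34 = 137. Would deviate. ✗
Try competent → no bond, incompetent → bond:
  Under separation the client infers type exactly: no bond → competent (pays 171), bond → incompetent (pays 97).
  Competent: no bond gives 171 − 0 = 171; bond gives 97 − 11 = 86. No deviation. ✓
  Incompetent: bond gives 97 − 34 = 63; no bond gives 171 − 0 = 171. Would deviate. ✗
Neither assignment is incentive-compatible.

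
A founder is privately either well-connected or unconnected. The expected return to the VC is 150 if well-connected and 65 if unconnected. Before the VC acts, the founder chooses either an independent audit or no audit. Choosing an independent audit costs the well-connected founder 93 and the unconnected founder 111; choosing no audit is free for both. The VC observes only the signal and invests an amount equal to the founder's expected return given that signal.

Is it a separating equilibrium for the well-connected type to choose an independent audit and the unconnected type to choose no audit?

Under separation the VC infers type exactly: audit → well-connected (pays 150), no audit → unconnected (pays 65).
Well-connected: audit gives 150 − 93 = 57; no audit gives 65 − 0 = 65. Would deviate. ✗
Unconnected: no audit gives 65 − 0 = 65; audit gives 150 − 111 = 39. No deviation. ✓

No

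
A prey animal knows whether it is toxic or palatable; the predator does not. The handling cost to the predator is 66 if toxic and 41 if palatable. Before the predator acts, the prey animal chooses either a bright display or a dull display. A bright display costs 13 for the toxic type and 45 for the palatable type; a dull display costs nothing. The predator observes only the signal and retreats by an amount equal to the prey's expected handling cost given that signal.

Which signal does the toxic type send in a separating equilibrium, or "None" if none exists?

bright display

Try toxic → bright display, palatable → dull display:
  Under separation the predator infers type exactly: bright display → toxic (pays 66), dull display → palatable (pays 41).
  Toxic: bright display gives 66 − 13 = 53; dull display gives 41 − 0 = 41. No deviation. ✓
  Palatable: dull display gives 41 − 0 = 41; bright display gives 66 − 45 = 21. No deviation. ✓
Both hold — the toxic type sends bright display.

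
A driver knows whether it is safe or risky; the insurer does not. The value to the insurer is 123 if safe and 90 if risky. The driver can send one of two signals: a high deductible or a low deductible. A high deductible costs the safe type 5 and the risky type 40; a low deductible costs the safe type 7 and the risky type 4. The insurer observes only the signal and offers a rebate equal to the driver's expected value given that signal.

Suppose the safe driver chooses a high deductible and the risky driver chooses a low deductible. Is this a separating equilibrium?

If types separate, high deductible earns payment 123 and low deductible earns 90.
Safe: high deductible gives 123 − 5 = 118; low deductible gives 90 − 7 = 83. No deviation. ✓
Risky: low deductible gives 90 − 4 = 86; high deductible gives 123 − 40 = 83. No deviation. ✓
Neither type gains from mimicking the other.

Yes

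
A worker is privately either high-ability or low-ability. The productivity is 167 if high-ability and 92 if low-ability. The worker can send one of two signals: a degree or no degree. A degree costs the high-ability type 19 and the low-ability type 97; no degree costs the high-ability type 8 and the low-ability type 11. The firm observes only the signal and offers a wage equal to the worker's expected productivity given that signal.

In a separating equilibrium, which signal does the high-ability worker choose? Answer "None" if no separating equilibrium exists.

degree

Try high-ability → degree, low-ability → no degree:
  If types separate, degree earns payment 167 and no degree earns 92.
  High-ability: degree gives 167 − 19 = 148; no degree gives 92 − 8 = 84. No deviation. ✓
  Low-ability: no degree gives 92 − 11 = 81; degree gives 167 − 97 = 70. No deviation. ✓
Both hold — the high-ability type sends degree.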